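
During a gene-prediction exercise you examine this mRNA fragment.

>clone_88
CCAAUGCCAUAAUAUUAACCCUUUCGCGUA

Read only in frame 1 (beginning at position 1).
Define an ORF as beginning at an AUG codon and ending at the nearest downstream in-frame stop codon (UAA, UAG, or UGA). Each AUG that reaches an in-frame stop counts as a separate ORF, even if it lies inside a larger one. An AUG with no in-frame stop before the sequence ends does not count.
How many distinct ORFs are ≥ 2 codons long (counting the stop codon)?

1

Frame 1: CCA AUG CCA UAA UAU UAA CCC UUU CGC GUA — AUG at 4, stop UAA at 10 → 9 nt.
ORFs ≥ 2 codons: frame 1 4–12 (3 codons). Count = 1.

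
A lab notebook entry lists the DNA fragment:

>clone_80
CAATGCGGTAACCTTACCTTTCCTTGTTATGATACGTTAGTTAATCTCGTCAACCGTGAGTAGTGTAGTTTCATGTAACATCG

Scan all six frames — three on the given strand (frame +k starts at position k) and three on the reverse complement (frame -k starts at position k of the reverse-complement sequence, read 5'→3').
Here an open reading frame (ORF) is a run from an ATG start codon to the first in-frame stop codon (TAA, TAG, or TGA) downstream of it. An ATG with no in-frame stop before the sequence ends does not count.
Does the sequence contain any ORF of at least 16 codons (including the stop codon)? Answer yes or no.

Reverse complement (5'→3'): CGATGTTACATGAAACTACACTACTCACGGTTGACGAGATTAACTAACGTATCATAACAAGGAAAGGTAAGGTTACCGCATTG
Frame +1: CAA TGC GGT AAC CTT ACC TTT CCT TGT TAT GAT ACG TTA GTT AAT CTC GTC AAC CGT GAG TAG TGT AGT TTC ATG TAA CAT — ATG at 73, stop TAA at 76 → 6 nt.
Frame +2: AAT GCG GTA ACC TTA CCT TTC CTT GTT ATG ATA CGT TAG TTA ATC TCG TCA ACC GTG AGT AGT GTA GTT TCA TGT AAC ATC — ATG at 29, stop TAG at 38 → 12 nt.
Frame +3: ATG CGG TAA CCT TAC CTT TCC TTG TTA TGA TAC GTT AGT TAA TCT CGT CAA CCG TGA GTA GTG TAG TTT CAT GTA ACA TCG — ATG at 3, stop TAA at 9 → 9 nt.
Frame -1: CGA TGT TAC ATG AAA CTA CAC TAC TCA CGG TTG ACG AGA TTA ACT AAC GTA TCA TAA CAA GGA AAG GTA AGG TTA CCG CAT — ATG at 10, stop TAA at 55 → 48 nt.
Frame -2: GAT GTT ACA TGA AAC TAC ACT ACT CAC GGT TGA CGA GAT TAA CTA ACG TAT CAT AAC AAG GAA AGG TAA GGT TAC CGC ATT — no ATG→stop ORF.
Frame -3: ATG TTA CAT GAA ACT ACA CTA CTC ACG GTT GAC GAG ATT AAC TAA CGT ATC ATA ACA AGG AAA GGT AAG GTT ACC GCA TTG — ATG at 3, stop TAA at 45 → 45 nt.
Frame -1 has an ORF of 16 codons (positions 10–57) ≥ 16, so yes.

yes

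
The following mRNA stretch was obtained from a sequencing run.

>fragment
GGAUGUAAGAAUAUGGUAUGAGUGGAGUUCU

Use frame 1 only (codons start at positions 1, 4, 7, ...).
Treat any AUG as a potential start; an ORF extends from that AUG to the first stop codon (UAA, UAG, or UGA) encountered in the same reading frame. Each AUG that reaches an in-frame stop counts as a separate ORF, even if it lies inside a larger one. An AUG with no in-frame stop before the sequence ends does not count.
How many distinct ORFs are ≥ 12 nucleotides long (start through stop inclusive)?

Frame 1: GGA UGU AAG AAU AUG GUA UGA GUG GAG UUC — AUG at 13, stop UGA at 19 → 9 nt.
No ORF reaches 12 nucleotides. Count = 0.

0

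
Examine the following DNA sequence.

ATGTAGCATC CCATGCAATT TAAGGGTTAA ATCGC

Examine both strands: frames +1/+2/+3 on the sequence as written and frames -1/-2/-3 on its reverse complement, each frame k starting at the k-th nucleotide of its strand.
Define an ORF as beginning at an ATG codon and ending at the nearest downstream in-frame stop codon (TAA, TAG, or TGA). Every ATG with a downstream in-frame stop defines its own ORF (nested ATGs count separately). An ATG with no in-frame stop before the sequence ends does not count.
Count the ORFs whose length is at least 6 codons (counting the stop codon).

1

Reverse complement (5'→3'): GCGATTTAACCCTTAAATTGCATGGGATGCTACAT
Frame +1: ATG TAG CAT CCC ATG CAA TTT AAG GGT TAA ATC — ATG at 1, stop TAG at 4 → 6 nt; ATG at 13, stop TAA at 28 → 18 nt.
Frame +2: TGT AGC ATC CCA TGC AAT TTA AGG GTT AAA TCG — no ATG→stop ORF.
Frame +3: GTA GCA TCC CAT GCA ATT TAA GGG TTA AAT CGC — no ATG→stop ORF.
Frame -1: GCG ATT TAA CCC TTA AAT TGC ATG GGA TGC TAC — no ATG→stop ORF.
Frame -2: CGA TTT AAC CCT TAA ATT GCA TGG GAT GCT ACA — no ATG→stop ORF.
Frame -3: GAT TTA ACC CTT AAA TTG CAT GGG ATG CTA CAT — no ATG→stop ORF.
ORFs ≥ 6 codons: frame +1 13–30 (6 codons). Count = 1.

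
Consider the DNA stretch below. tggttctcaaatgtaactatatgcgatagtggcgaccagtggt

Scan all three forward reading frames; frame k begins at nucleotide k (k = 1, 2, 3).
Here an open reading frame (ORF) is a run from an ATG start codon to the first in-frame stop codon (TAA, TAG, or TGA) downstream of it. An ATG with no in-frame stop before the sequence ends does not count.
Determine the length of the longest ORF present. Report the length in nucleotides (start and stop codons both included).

9

Frame 1: TGG TTC TCA AAT GTA ACT ATA TGC GAT AGT GGC GAC CAG TGG — no ATG→stop ORF.
Frame 2: GGT TCT CAA ATG TAA CTA TAT GCG ATA GTG GCG ACC AGT GGT — ATG at 11, stop TAA at 14 → 6 nt.
Frame 3: GTT CTC AAA TGT AAC TAT ATG CGA TAG TGG CGA CCA GTG — ATG at 21, stop TAG at 27 → 9 nt.
Longest: frame 3, positions 21–29, 9 nt = 3 codons = 2 aa. → 9 nucleotides.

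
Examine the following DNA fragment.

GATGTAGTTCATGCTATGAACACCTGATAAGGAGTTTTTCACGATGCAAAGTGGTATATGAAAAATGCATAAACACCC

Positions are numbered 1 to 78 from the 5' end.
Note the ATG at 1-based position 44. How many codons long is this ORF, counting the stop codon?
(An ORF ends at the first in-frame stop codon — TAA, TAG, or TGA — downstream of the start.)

6

Codons from position 44: ATG (44–46), CAA (47–49), AGT (50–52), GGT (53–55), ATA (56–58), TGA (59–61).
TGA is the first in-frame stop; that's 6 codons including the stop.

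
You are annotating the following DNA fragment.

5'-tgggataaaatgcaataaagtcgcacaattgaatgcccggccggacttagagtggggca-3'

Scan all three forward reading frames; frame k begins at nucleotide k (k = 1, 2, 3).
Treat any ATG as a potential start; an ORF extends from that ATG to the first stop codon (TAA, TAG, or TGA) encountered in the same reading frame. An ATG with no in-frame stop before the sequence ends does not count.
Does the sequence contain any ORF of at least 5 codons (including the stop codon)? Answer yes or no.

Frame 1: TGG GAT AAA ATG CAA TAA AGT CGC ACA ATT GAA TGC CCG GCC GGA CTT AGA GTG GGG — ATG at 10, stop TAA at 16 → 9 nt.
Frame 2: GGG ATA AAA TGC AAT AAA GTC GCA CAA TTG AAT GCC CGG CCG GAC TTA GAG TGG GGC — no ATG→stop ORF.
Frame 3: GGA TAA AAT GCA ATA AAG TCG CAC AAT TGA ATG CCC GGC CGG ACT TAG AGT GGG GCA — ATG at 33, stop TAG at 48 → 18 nt.
Frame 3 has an ORF of 6 codons (positions 33–50) ≥ 5, so yes.

yes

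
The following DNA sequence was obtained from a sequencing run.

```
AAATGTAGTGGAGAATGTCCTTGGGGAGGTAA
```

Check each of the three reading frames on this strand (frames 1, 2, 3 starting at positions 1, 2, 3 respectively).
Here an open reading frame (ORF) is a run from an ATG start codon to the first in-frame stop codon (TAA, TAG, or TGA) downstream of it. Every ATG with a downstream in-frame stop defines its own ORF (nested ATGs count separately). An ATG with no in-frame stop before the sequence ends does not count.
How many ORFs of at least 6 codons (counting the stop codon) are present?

Frame 1: AAA TGT AGT GGA GAA TGT CCT TGG GGA GGT — no ATG→stop ORF.
Frame 2: AAT GTA GTG GAG AAT GTC CTT GGG GAG GTA — no ATG→stop ORF.
Frame 3: ATG TAG TGG AGA ATG TCC TTG GGG AGG TAA — ATG at 3, stop TAG at 6 → 6 nt; ATG at 15, stop TAA at 30 → 18 nt.
ORFs ≥ 6 codons: frame 3 15–32 (6 codons). Count = 1.

1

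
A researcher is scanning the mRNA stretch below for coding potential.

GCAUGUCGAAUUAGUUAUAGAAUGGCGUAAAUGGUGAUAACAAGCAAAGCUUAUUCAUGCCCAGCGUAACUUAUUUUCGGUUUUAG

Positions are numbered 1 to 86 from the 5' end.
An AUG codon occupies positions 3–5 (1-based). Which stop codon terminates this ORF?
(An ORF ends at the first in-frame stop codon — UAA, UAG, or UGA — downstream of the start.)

Codons from position 3: AUG (3–5), UCG (6–8), AAU (9–11), UAG (12–14).
The first in-frame stop codon is UAG.

UAG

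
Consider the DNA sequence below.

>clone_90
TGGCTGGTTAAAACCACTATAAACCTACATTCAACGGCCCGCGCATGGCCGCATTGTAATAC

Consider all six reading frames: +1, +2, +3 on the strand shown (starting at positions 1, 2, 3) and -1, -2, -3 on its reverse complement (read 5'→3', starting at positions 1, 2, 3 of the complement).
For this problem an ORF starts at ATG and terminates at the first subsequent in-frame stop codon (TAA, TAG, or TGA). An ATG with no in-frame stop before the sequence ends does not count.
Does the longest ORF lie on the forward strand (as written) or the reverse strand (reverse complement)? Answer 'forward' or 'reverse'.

reverse

Reverse complement (5'→3'): GTATTACAATGCGGCCATGCGCGGGCCGTTGAATGTAGGTTTATAGTGGTTTTAACCAGCCA
Frame +1: TGG CTG GTT AAA ACC ACT ATA AAC CTA CAT TCA ACG GCC CGC GCA TGG CCG CAT TGT AAT — no ATG→stop ORF.
Frame +2: GGC TGG TTA AAA CCA CTA TAA ACC TAC ATT CAA CGG CCC GCG CAT GGC CGC ATT GTA ATA — no ATG→stop ORF.
Frame +3: GCT GGT TAA AAC CAC TAT AAA CCT ACA TTC AAC GGC CCG CGC ATG GCC GCA TTG TAA TAC — ATG at 45, stop TAA at 57 → 15 nt.
Frame -1: GTA TTA CAA TGC GGC CAT GCG CGG GCC GTT GAA TGT AGG TTT ATA GTG GTT TTA ACC AGC — no ATG→stop ORF.
Frame -2: TAT TAC AAT GCG GCC ATG CGC GGG CCG TTG AAT GTA GGT TTA TAG TGG TTT TAA CCA GCC — ATG at 17, stop TAG at 44 → 30 nt.
Frame -3: ATT ACA ATG CGG CCA TGC GCG GGC CGT TGA ATG TAG GTT TAT AGT GGT TTT AAC CAG CCA — ATG at 9, stop TGA at 30 → 24 nt; ATG at 33, stop TAG at 36 → 6 nt.
Forward-strand max 15 nt; reverse-strand max 30 nt. The reverse strand has the longer ORF.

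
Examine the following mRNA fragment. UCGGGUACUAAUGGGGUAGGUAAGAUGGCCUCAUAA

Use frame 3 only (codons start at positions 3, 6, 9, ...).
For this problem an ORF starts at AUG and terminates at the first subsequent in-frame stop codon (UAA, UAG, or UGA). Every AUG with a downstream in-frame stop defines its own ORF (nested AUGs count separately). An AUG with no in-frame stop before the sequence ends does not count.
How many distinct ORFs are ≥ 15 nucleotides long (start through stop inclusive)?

0

Frame 3: GGG UAC UAA UGG GGU AGG UAA GAU GGC CUC AUA — no AUG→stop ORF.
No ORF reaches 15 nucleotides. Count = 0.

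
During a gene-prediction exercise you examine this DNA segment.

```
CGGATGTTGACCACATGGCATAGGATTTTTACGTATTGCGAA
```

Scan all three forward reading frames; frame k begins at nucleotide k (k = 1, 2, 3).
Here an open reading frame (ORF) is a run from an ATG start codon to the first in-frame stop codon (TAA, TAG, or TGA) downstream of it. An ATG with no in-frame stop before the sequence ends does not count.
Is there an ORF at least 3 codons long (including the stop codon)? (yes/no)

Frame 1: CGG ATG TTG ACC ACA TGG CAT AGG ATT TTT ACG TAT TGC GAA — no ATG→stop ORF.
Frame 2: GGA TGT TGA CCA CAT GGC ATA GGA TTT TTA CGT ATT GCG — no ATG→stop ORF.
Frame 3: GAT GTT GAC CAC ATG GCA TAG GAT TTT TAC GTA TTG CGA — ATG at 15, stop TAG at 21 → 9 nt.
Frame 3 has an ORF of 3 codons (positions 15–23) ≥ 3, so yes.

yes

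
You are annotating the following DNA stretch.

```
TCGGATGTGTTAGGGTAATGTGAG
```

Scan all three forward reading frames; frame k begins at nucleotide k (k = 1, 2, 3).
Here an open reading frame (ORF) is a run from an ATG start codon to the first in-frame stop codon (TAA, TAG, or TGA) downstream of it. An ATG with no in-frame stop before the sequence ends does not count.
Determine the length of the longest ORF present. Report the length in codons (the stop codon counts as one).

Frame 1: TCG GAT GTG TTA GGG TAA TGT GAG — no ATG→stop ORF.
Frame 2: CGG ATG TGT TAG GGT AAT GTG — ATG at 5, stop TAG at 11 → 9 nt.
Frame 3: GGA TGT GTT AGG GTA ATG TGA — ATG at 18, stop TGA at 21 → 6 nt.
Longest: frame 2, positions 5–13, 9 nt = 3 codons = 2 aa. → 3 codons.

3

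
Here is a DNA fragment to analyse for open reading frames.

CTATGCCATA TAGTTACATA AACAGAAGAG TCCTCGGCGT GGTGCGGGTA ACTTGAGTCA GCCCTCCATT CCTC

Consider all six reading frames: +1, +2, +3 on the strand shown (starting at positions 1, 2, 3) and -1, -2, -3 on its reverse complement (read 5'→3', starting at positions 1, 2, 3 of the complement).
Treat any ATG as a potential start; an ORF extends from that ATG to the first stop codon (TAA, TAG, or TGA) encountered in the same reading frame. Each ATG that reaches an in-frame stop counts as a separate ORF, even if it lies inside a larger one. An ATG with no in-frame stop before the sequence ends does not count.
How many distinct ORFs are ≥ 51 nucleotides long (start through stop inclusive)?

1

Reverse complement (5'→3'): GAGGAATGGAGGGCTGACTCAAGTTACCCGCACCACGCCGAGGACTCTTCTGTTTATGTAACTATATGGCATAG
Frame +1: CTA TGC CAT ATA GTT ACA TAA ACA GAA GAG TCC TCG GCG TGG TGC GGG TAA CTT GAG TCA GCC CTC CAT TCC — no ATG→stop ORF.
Frame +2: TAT GCC ATA TAG TTA CAT AAA CAG AAG AGT CCT CGG CGT GGT GCG GGT AAC TTG AGT CAG CCC TCC ATT CCT — no ATG→stop ORF.
Frame +3: ATG CCA TAT AGT TAC ATA AAC AGA AGA GTC CTC GGC GTG GTG CGG GTA ACT TGA GTC AGC CCT CCA TTC CTC — ATG at 3, stop TGA at 54 → 54 nt.
Frame -1: GAG GAA TGG AGG GCT GAC TCA AGT TAC CCG CAC CAC GCC GAG GAC TCT TCT GTT TAT GTA ACT ATA TGG CAT — no ATG→stop ORF.
Frame -2: AGG AAT GGA GGG CTG ACT CAA GTT ACC CGC ACC ACG CCG AGG ACT CTT CTG TTT ATG TAA CTA TAT GGC ATA — ATG at 56, stop TAA at 59 → 6 nt.
Frame -3: GGA ATG GAG GGC TGA CTC AAG TTA CCC GCA CCA CGC CGA GGA CTC TTC TGT TTA TGT AAC TAT ATG GCA TAG — ATG at 6, stop TGA at 15 → 12 nt; ATG at 66, stop TAG at 72 → 9 nt.
ORFs ≥ 51 nucleotides: frame +3 3–56 (54 nucleotides). Count = 1.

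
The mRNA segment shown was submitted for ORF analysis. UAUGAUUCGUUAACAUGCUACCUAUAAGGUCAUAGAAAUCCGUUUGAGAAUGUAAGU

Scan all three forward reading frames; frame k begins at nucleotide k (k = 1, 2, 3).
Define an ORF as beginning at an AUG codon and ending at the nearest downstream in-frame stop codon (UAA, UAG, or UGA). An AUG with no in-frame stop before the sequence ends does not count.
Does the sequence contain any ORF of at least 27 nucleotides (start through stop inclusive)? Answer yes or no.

Frame 1: UAU GAU UCG UUA ACA UGC UAC CUA UAA GGU CAU AGA AAU CCG UUU GAG AAU GUA AGU — no AUG→stop ORF.
Frame 2: AUG AUU CGU UAA CAU GCU ACC UAU AAG GUC AUA GAA AUC CGU UUG AGA AUG UAA — AUG at 2, stop UAA at 11 → 12 nt; AUG at 50, stop UAA at 53 → 6 nt.
Frame 3: UGA UUC GUU AAC AUG CUA CCU AUA AGG UCA UAG AAA UCC GUU UGA GAA UGU AAG — AUG at 15, stop UAG at 33 → 21 nt.
Largest ORF found is 21 nucleotides < 27, so no.

no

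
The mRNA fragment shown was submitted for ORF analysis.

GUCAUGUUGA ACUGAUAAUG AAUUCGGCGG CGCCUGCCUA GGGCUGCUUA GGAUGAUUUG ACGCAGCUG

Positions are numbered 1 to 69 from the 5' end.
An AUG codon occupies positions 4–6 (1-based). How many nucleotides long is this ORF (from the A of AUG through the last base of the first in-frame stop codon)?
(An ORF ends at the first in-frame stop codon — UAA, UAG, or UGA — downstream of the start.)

12

Codons from position 4: AUG (4–6), UUG (7–9), AAC (10–12), UGA (13–15).
UGA is the first in-frame stop; ORF spans 4–15, 12 nucleotides.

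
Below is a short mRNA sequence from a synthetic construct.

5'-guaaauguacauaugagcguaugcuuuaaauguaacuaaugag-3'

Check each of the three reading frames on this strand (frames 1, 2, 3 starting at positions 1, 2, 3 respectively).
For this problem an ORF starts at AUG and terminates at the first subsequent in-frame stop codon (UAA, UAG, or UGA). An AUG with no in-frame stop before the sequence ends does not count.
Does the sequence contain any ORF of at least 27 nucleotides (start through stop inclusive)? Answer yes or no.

Frame 1: GUA AAU GUA CAU AUG AGC GUA UGC UUU AAA UGU AAC UAA UGA — AUG at 13, stop UAA at 37 → 27 nt.
Frame 2: UAA AUG UAC AUA UGA GCG UAU GCU UUA AAU GUA ACU AAU GAG — AUG at 5, stop UGA at 14 → 12 nt.
Frame 3: AAA UGU ACA UAU GAG CGU AUG CUU UAA AUG UAA CUA AUG — AUG at 21, stop UAA at 27 → 9 nt; AUG at 30, stop UAA at 33 → 6 nt.
Frame 1 has an ORF of 27 nucleotides (positions 13–39) ≥ 27, so yes.

yes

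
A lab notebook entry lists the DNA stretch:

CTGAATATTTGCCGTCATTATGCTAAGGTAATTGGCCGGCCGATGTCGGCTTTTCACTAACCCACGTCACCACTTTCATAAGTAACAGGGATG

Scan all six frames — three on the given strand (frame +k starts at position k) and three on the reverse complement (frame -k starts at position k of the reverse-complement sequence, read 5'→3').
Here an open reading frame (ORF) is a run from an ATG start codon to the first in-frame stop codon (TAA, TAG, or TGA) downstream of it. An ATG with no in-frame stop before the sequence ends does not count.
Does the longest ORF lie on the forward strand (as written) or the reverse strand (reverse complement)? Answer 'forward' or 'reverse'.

Reverse complement (5'→3'): CATCCCTGTTACTTATGAAAGTGGTGACGTGGGTTAGTGAAAAGCCGACATCGGCCGGCCAATTACCTTAGCATAATGACGGCAAATATTCAG
Frame +1: CTG AAT ATT TGC CGT CAT TAT GCT AAG GTA ATT GGC CGG CCG ATG TCG GCT TTT CAC TAA CCC ACG TCA CCA CTT TCA TAA GTA ACA GGG ATG — ATG at 43, stop TAA at 58 → 18 nt.
Frame +2: TGA ATA TTT GCC GTC ATT ATG CTA AGG TAA TTG GCC GGC CGA TGT CGG CTT TTC ACT AAC CCA CGT CAC CAC TTT CAT AAG TAA CAG GGA — ATG at 20, stop TAA at 29 → 12 nt.
Frame +3: GAA TAT TTG CCG TCA TTA TGC TAA GGT AAT TGG CCG GCC GAT GTC GGC TTT TCA CTA ACC CAC GTC ACC ACT TTC ATA AGT AAC AGG GAT — no ATG→stop ORF.
Frame -1: CAT CCC TGT TAC TTA TGA AAG TGG TGA CGT GGG TTA GTG AAA AGC CGA CAT CGG CCG GCC AAT TAC CTT AGC ATA ATG ACG GCA AAT ATT CAG — no ATG→stop ORF.
Frame -2: ATC CCT GTT ACT TAT GAA AGT GGT GAC GTG GGT TAG TGA AAA GCC GAC ATC GGC CGG CCA ATT ACC TTA GCA TAA TGA CGG CAA ATA TTC — no ATG→stop ORF.
Frame -3: TCC CTG TTA CTT ATG AAA GTG GTG ACG TGG GTT AGT GAA AAG CCG ACA TCG GCC GGC CAA TTA CCT TAG CAT AAT GAC GGC AAA TAT TCA — ATG at 15, stop TAG at 69 → 57 nt.
Forward-strand max 18 nt; reverse-strand max 57 nt. The reverse strand has the longer ORF.

reverse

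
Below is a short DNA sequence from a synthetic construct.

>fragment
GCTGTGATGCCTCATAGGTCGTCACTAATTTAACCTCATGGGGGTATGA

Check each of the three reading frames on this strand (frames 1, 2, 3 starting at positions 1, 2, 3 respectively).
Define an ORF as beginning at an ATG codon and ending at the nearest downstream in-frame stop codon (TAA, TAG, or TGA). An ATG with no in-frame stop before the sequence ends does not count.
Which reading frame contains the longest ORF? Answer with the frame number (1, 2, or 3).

1

Frame 1: GCT GTG ATG CCT CAT AGG TCG TCA CTA ATT TAA CCT CAT GGG GGT ATG — ATG at 7, stop TAA at 31 → 27 nt.
Frame 2: CTG TGA TGC CTC ATA GGT CGT CAC TAA TTT AAC CTC ATG GGG GTA TGA — ATG at 38, stop TGA at 47 → 12 nt.
Frame 3: TGT GAT GCC TCA TAG GTC GTC ACT AAT TTA ACC TCA TGG GGG TAT — no ATG→stop ORF.
Longest ORF is 27 nt in frame 1 (positions 7–33).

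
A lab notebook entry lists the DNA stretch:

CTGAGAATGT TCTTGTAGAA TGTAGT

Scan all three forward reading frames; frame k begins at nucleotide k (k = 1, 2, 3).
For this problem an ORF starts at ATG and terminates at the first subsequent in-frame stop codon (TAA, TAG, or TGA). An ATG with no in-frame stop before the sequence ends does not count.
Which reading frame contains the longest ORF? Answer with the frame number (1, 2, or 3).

1

Frame 1: CTG AGA ATG TTC TTG TAG AAT GTA — ATG at 7, stop TAG at 16 → 12 nt.
Frame 2: TGA GAA TGT TCT TGT AGA ATG TAG — ATG at 20, stop TAG at 23 → 6 nt.
Frame 3: GAG AAT GTT CTT GTA GAA TGT AGT — no ATG→stop ORF.
Longest ORF is 12 nt in frame 1 (positions 7–18).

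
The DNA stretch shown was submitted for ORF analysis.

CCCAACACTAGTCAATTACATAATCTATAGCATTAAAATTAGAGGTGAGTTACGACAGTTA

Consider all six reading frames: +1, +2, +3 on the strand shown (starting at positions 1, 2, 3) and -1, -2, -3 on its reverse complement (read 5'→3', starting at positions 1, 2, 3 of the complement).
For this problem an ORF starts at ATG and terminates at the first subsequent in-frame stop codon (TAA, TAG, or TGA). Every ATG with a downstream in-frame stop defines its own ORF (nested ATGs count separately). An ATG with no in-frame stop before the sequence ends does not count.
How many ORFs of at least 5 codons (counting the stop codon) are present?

0

Reverse complement (5'→3'): TAACTGTCGTAACTCACCTCTAATTTTAATGCTATAGATTATGTAATTGACTAGTGTTGGG
Frame +1: CCC AAC ACT AGT CAA TTA CAT AAT CTA TAG CAT TAA AAT TAG AGG TGA GTT ACG ACA GTT — no ATG→stop ORF.
Frame +2: CCA ACA CTA GTC AAT TAC ATA ATC TAT AGC ATT AAA ATT AGA GGT GAG TTA CGA CAG TTA — no ATG→stop ORF.
Frame +3: CAA CAC TAG TCA ATT ACA TAA TCT ATA GCA TTA AAA TTA GAG GTG AGT TAC GAC AGT — no ATG→stop ORF.
Frame -1: TAA CTG TCG TAA CTC ACC TCT AAT TTT AAT GCT ATA GAT TAT GTA ATT GAC TAG TGT TGG — no ATG→stop ORF.
Frame -2: AAC TGT CGT AAC TCA CCT CTA ATT TTA ATG CTA TAG ATT ATG TAA TTG ACT AGT GTT GGG — ATG at 29, stop TAG at 35 → 9 nt; ATG at 41, stop TAA at 44 → 6 nt.
Frame -3: ACT GTC GTA ACT CAC CTC TAA TTT TAA TGC TAT AGA TTA TGT AAT TGA CTA GTG TTG — no ATG→stop ORF.
No ORF reaches 5 codons. Count = 0.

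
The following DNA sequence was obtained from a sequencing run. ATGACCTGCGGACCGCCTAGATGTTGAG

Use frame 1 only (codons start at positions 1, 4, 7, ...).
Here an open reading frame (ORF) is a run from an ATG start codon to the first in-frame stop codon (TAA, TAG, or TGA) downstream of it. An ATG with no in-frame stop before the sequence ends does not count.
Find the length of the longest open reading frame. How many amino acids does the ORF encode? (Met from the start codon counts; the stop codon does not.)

8

Frame 1: ATG ACC TGC GGA CCG CCT AGA TGT TGA — ATG at 1, stop TGA at 25 → 27 nt.
Longest: frame 1, positions 1–27, 27 nt = 9 codons = 8 aa. → 8 amino acids.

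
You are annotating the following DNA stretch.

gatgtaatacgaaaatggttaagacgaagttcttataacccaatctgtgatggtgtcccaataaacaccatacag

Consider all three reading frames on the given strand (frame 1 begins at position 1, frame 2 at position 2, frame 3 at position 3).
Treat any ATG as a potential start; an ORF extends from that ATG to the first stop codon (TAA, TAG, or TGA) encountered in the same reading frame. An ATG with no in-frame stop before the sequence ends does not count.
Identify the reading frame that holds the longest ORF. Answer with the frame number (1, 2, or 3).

3

Frame 1: GAT GTA ATA CGA AAA TGG TTA AGA CGA AGT TCT TAT AAC CCA ATC TGT GAT GGT GTC CCA ATA AAC ACC ATA CAG — no ATG→stop ORF.
Frame 2: ATG TAA TAC GAA AAT GGT TAA GAC GAA GTT CTT ATA ACC CAA TCT GTG ATG GTG TCC CAA TAA ACA CCA TAC — ATG at 2, stop TAA at 5 → 6 nt; ATG at 50, stop TAA at 62 → 15 nt.
Frame 3: TGT AAT ACG AAA ATG GTT AAG ACG AAG TTC TTA TAA CCC AAT CTG TGA TGG TGT CCC AAT AAA CAC CAT ACA — ATG at 15, stop TAA at 36 → 24 nt.
Longest ORF is 24 nt in frame 3 (positions 15–38).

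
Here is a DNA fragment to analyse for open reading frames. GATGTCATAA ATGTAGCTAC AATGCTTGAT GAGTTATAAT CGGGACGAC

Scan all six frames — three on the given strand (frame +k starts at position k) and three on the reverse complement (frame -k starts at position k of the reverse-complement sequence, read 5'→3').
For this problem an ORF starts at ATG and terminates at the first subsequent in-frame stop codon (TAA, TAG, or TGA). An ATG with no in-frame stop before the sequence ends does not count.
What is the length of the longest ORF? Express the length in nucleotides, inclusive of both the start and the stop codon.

18

Reverse complement (5'→3'): GTCGTCCCGATTATAACTCATCAAGCATTGTAGCTACATTTATGACATC
Frame +1: GAT GTC ATA AAT GTA GCT ACA ATG CTT GAT GAG TTA TAA TCG GGA CGA — ATG at 22, stop TAA at 37 → 18 nt.
Frame +2: ATG TCA TAA ATG TAG CTA CAA TGC TTG ATG AGT TAT AAT CGG GAC GAC — ATG at 2, stop TAA at 8 → 9 nt; ATG at 11, stop TAG at 14 → 6 nt.
Frame +3: TGT CAT AAA TGT AGC TAC AAT GCT TGA TGA GTT ATA ATC GGG ACG — no ATG→stop ORF.
Frame -1: GTC GTC CCG ATT ATA ACT CAT CAA GCA TTG TAG CTA CAT TTA TGA CAT — no ATG→stop ORF.
Frame -2: TCG TCC CGA TTA TAA CTC ATC AAG CAT TGT AGC TAC ATT TAT GAC ATC — no ATG→stop ORF.
Frame -3: CGT CCC GAT TAT AAC TCA TCA AGC ATT GTA GCT ACA TTT ATG ACA — no ATG→stop ORF.
Longest: frame +1, positions 22–39, 18 nt = 6 codons = 5 aa. → 18 nucleotides.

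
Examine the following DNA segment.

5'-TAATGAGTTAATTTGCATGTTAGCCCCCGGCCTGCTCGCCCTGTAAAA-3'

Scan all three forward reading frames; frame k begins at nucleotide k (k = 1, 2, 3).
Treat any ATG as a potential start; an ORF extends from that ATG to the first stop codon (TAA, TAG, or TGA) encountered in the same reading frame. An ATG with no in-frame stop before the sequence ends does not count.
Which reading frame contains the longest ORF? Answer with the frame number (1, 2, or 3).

2

Frame 1: TAA TGA GTT AAT TTG CAT GTT AGC CCC CGG CCT GCT CGC CCT GTA AAA — no ATG→stop ORF.
Frame 2: AAT GAG TTA ATT TGC ATG TTA GCC CCC GGC CTG CTC GCC CTG TAA — ATG at 17, stop TAA at 44 → 30 nt.
Frame 3: ATG AGT TAA TTT GCA TGT TAG CCC CCG GCC TGC TCG CCC TGT AAA — ATG at 3, stop TAA at 9 → 9 nt.
Longest ORF is 30 nt in frame 2 (positions 17–46).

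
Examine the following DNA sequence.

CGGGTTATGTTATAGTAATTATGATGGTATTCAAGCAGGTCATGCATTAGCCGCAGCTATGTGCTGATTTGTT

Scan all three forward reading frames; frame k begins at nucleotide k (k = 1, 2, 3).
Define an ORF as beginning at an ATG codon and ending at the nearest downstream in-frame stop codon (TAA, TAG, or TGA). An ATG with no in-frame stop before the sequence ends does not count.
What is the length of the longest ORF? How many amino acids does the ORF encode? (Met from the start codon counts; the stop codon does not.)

Frame 1: CGG GTT ATG TTA TAG TAA TTA TGA TGG TAT TCA AGC AGG TCA TGC ATT AGC CGC AGC TAT GTG CTG ATT TGT — ATG at 7, stop TAG at 13 → 9 nt.
Frame 2: GGG TTA TGT TAT AGT AAT TAT GAT GGT ATT CAA GCA GGT CAT GCA TTA GCC GCA GCT ATG TGC TGA TTT GTT — ATG at 59, stop TGA at 65 → 9 nt.
Frame 3: GGT TAT GTT ATA GTA ATT ATG ATG GTA TTC AAG CAG GTC ATG CAT TAG CCG CAG CTA TGT GCT GAT TTG — ATG at 21, stop TAG at 48 → 30 nt; ATG at 24, stop TAG at 48 → 27 nt; ATG at 42, stop TAG at 48 → 9 nt.
Longest: frame 3, positions 21–50, 30 nt = 10 codons = 9 aa. → 9 amino acids.

9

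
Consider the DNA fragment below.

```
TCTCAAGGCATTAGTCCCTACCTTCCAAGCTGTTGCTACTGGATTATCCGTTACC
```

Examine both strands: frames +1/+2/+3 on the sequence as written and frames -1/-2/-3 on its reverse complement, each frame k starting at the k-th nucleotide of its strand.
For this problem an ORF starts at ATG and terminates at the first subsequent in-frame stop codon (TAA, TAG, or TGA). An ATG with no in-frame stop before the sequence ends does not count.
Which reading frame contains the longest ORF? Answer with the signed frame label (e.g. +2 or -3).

-3

Reverse complement (5'→3'): GGTAACGGATAATCCAGTAGCAACAGCTTGGAAGGTAGGGACTAATGCCTTGAGA
Frame +1: TCT CAA GGC ATT AGT CCC TAC CTT CCA AGC TGT TGC TAC TGG ATT ATC CGT TAC — no ATG→stop ORF.
Frame +2: CTC AAG GCA TTA GTC CCT ACC TTC CAA GCT GTT GCT ACT GGA TTA TCC GTT ACC — no ATG→stop ORF.
Frame +3: TCA AGG CAT TAG TCC CTA CCT TCC AAG CTG TTG CTA CTG GAT TAT CCG TTA — no ATG→stop ORF.
Frame -1: GGT AAC GGA TAA TCC AGT AGC AAC AGC TTG GAA GGT AGG GAC TAA TGC CTT GAG — no ATG→stop ORF.
Frame -2: GTA ACG GAT AAT CCA GTA GCA ACA GCT TGG AAG GTA GGG ACT AAT GCC TTG AGA — no ATG→stop ORF.
Frame -3: TAA CGG ATA ATC CAG TAG CAA CAG CTT GGA AGG TAG GGA CTA ATG CCT TGA — ATG at 45, stop TGA at 51 → 9 nt.
Longest ORF is 9 nt in frame -3 (positions 45–53).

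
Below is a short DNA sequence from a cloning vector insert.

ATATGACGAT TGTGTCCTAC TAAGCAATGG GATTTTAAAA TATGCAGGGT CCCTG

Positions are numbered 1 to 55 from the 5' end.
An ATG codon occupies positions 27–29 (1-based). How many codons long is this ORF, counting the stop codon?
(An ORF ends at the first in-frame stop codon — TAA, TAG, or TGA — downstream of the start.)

4

Codons from position 27: ATG (27–29), GGA (30–32), TTT (33–35), TAA (36–38).
TAA is the first in-frame stop; that's 4 codons including the stop.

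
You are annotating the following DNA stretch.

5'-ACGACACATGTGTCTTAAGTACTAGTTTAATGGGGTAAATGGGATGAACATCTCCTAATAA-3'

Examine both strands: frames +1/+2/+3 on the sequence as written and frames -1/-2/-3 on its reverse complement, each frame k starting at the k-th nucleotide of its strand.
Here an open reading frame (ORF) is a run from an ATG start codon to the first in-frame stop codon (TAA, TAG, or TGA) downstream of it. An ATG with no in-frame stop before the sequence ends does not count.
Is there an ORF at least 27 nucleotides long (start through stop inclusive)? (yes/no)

yes

Reverse complement (5'→3'): TTATTAGGAGATGTTCATCCCATTTACCCCATTAAACTAGTACTTAAGACACATGTGTCGT
Frame +1: ACG ACA CAT GTG TCT TAA GTA CTA GTT TAA TGG GGT AAA TGG GAT GAA CAT CTC CTA ATA — no ATG→stop ORF.
Frame +2: CGA CAC ATG TGT CTT AAG TAC TAG TTT AAT GGG GTA AAT GGG ATG AAC ATC TCC TAA TAA — ATG at 8, stop TAG at 23 → 18 nt; ATG at 44, stop TAA at 56 → 15 nt.
Frame +3: GAC ACA TGT GTC TTA AGT ACT AGT TTA ATG GGG TAA ATG GGA TGA ACA TCT CCT AAT — ATG at 30, stop TAA at 36 → 9 nt; ATG at 39, stop TGA at 45 → 9 nt.
Frame -1: TTA TTA GGA GAT GTT CAT CCC ATT TAC CCC ATT AAA CTA GTA CTT AAG ACA CAT GTG TCG — no ATG→stop ORF.
Frame -2: TAT TAG GAG ATG TTC ATC CCA TTT ACC CCA TTA AAC TAG TAC TTA AGA CAC ATG TGT CGT — ATG at 11, stop TAG at 38 → 30 nt.
Frame -3: ATT AGG AGA TGT TCA TCC CAT TTA CCC CAT TAA ACT AGT ACT TAA GAC ACA TGT GTC — no ATG→stop ORF.
Frame -2 has an ORF of 30 nucleotides (positions 11–40) ≥ 27, so yes.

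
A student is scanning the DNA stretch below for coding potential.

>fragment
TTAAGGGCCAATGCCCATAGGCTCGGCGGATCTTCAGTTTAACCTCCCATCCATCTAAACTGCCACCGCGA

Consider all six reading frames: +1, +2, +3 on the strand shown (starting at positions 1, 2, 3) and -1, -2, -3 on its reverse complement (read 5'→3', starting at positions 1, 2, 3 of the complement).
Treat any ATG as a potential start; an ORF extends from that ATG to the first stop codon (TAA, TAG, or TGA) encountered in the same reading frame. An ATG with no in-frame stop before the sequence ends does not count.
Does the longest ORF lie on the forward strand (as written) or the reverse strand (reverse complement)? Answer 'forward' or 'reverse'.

Reverse complement (5'→3'): TCGCGGTGGCAGTTTAGATGGATGGGAGGTTAAACTGAAGATCCGCCGAGCCTATGGGCATTGGCCCTTAA
Frame +1: TTA AGG GCC AAT GCC CAT AGG CTC GGC GGA TCT TCA GTT TAA CCT CCC ATC CAT CTA AAC TGC CAC CGC — no ATG→stop ORF.
Frame +2: TAA GGG CCA ATG CCC ATA GGC TCG GCG GAT CTT CAG TTT AAC CTC CCA TCC ATC TAA ACT GCC ACC GCG — ATG at 11, stop TAA at 56 → 48 nt.
Frame +3: AAG GGC CAA TGC CCA TAG GCT CGG CGG ATC TTC AGT TTA ACC TCC CAT CCA TCT AAA CTG CCA CCG CGA — no ATG→stop ORF.
Frame -1: TCG CGG TGG CAG TTT AGA TGG ATG GGA GGT TAA ACT GAA GAT CCG CCG AGC CTA TGG GCA TTG GCC CTT — ATG at 22, stop TAA at 31 → 12 nt.
Frame -2: CGC GGT GGC AGT TTA GAT GGA TGG GAG GTT AAA CTG AAG ATC CGC CGA GCC TAT GGG CAT TGG CCC TTA — no ATG→stop ORF.
Frame -3: GCG GTG GCA GTT TAG ATG GAT GGG AGG TTA AAC TGA AGA TCC GCC GAG CCT ATG GGC ATT GGC CCT TAA — ATG at 18, stop TGA at 36 → 21 nt; ATG at 54, stop TAA at 69 → 18 nt.
Forward-strand max 48 nt; reverse-strand max 21 nt. The forward strand has the longer ORF.

forward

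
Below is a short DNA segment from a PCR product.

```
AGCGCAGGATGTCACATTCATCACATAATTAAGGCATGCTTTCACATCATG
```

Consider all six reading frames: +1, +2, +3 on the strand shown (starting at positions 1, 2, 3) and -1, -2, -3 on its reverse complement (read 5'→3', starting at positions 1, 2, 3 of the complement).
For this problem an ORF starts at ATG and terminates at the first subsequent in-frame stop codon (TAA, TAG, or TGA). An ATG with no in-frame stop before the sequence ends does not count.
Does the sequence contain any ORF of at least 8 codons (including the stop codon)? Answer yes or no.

Reverse complement (5'→3'): CATGATGTGAAAGCATGCCTTAATTATGTGATGAATGTGACATCCTGCGCT
Frame +1: AGC GCA GGA TGT CAC ATT CAT CAC ATA ATT AAG GCA TGC TTT CAC ATC ATG — no ATG→stop ORF.
Frame +2: GCG CAG GAT GTC ACA TTC ATC ACA TAA TTA AGG CAT GCT TTC ACA TCA — no ATG→stop ORF.
Frame +3: CGC AGG ATG TCA CAT TCA TCA CAT AAT TAA GGC ATG CTT TCA CAT CAT — ATG at 9, stop TAA at 30 → 24 nt.
Frame -1: CAT GAT GTG AAA GCA TGC CTT AAT TAT GTG ATG AAT GTG ACA TCC TGC GCT — no ATG→stop ORF.
Frame -2: ATG ATG TGA AAG CAT GCC TTA ATT ATG TGA TGA ATG TGA CAT CCT GCG — ATG at 2, stop TGA at 8 → 9 nt; ATG at 5, stop TGA at 8 → 6 nt; ATG at 26, stop TGA at 29 → 6 nt; ATG at 35, stop TGA at 38 → 6 nt.
Frame -3: TGA TGT GAA AGC ATG CCT TAA TTA TGT GAT GAA TGT GAC ATC CTG CGC — ATG at 15, stop TAA at 21 → 9 nt.
Frame +3 has an ORF of 8 codons (positions 9–32) ≥ 8, so yes.

yes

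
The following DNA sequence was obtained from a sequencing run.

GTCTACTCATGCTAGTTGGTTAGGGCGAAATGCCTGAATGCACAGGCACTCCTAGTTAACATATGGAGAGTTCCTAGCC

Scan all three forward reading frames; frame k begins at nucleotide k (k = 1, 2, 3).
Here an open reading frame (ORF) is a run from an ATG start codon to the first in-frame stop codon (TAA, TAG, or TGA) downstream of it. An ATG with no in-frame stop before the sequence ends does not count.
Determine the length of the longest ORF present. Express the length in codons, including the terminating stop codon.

Frame 1: GTC TAC TCA TGC TAG TTG GTT AGG GCG AAA TGC CTG AAT GCA CAG GCA CTC CTA GTT AAC ATA TGG AGA GTT CCT AGC — no ATG→stop ORF.
Frame 2: TCT ACT CAT GCT AGT TGG TTA GGG CGA AAT GCC TGA ATG CAC AGG CAC TCC TAG TTA ACA TAT GGA GAG TTC CTA GCC — ATG at 38, stop TAG at 53 → 18 nt.
Frame 3: CTA CTC ATG CTA GTT GGT TAG GGC GAA ATG CCT GAA TGC ACA GGC ACT CCT AGT TAA CAT ATG GAG AGT TCC TAG — ATG at 9, stop TAG at 21 → 15 nt; ATG at 30, stop TAA at 57 → 30 nt; ATG at 63, stop TAG at 75 → 15 nt.
Longest: frame 3, positions 30–59, 30 nt = 10 codons = 9 aa. → 10 codons.

10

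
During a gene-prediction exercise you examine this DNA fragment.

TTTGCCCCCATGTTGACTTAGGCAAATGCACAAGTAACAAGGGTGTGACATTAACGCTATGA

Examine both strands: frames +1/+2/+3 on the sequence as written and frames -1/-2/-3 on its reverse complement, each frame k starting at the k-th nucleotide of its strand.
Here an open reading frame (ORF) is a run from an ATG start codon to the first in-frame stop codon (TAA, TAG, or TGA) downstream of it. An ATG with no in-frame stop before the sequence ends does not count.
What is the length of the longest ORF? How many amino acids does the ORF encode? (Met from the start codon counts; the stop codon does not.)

Reverse complement (5'→3'): TCATAGCGTTAATGTCACACCCTTGTTACTTGTGCATTTGCCTAAGTCAACATGGGGGCAAA
Frame +1: TTT GCC CCC ATG TTG ACT TAG GCA AAT GCA CAA GTA ACA AGG GTG TGA CAT TAA CGC TAT — ATG at 10, stop TAG at 19 → 12 nt.
Frame +2: TTG CCC CCA TGT TGA CTT AGG CAA ATG CAC AAG TAA CAA GGG TGT GAC ATT AAC GCT ATG — ATG at 26, stop TAA at 35 → 12 nt.
Frame +3: TGC CCC CAT GTT GAC TTA GGC AAA TGC ACA AGT AAC AAG GGT GTG ACA TTA ACG CTA TGA — no ATG→stop ORF.
Frame -1: TCA TAG CGT TAA TGT CAC ACC CTT GTT ACT TGT GCA TTT GCC TAA GTC AAC ATG GGG GCA — no ATG→stop ORF.
Frame -2: CAT AGC GTT AAT GTC ACA CCC TTG TTA CTT GTG CAT TTG CCT AAG TCA ACA TGG GGG CAA — no ATG→stop ORF.
Frame -3: ATA GCG TTA ATG TCA CAC CCT TGT TAC TTG TGC ATT TGC CTA AGT CAA CAT GGG GGC AAA — no ATG→stop ORF.
Longest: frame +1, positions 10–21, 12 nt = 4 codons = 3 aa. → 3 amino acids.

3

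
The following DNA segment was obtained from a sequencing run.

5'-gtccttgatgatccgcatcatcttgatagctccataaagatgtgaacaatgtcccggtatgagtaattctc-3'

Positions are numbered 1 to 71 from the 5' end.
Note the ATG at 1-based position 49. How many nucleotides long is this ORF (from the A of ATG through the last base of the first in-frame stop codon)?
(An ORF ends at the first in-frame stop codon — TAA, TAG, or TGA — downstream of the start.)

18

Codons from position 49: ATG (49–51), TCC (52–54), CGG (55–57), TAT (58–60), GAG (61–63), TAA (64–66).
TAA is the first in-frame stop; ORF spans 49–66, 18 nucleotides.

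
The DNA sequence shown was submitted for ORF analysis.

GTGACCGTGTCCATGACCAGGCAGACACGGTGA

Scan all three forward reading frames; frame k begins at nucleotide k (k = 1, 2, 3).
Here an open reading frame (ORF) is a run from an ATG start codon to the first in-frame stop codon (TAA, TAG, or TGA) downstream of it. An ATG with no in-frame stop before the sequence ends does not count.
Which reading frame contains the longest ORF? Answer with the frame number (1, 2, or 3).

1

Frame 1: GTG ACC GTG TCC ATG ACC AGG CAG ACA CGG TGA — ATG at 13, stop TGA at 31 → 21 nt.
Frame 2: TGA CCG TGT CCA TGA CCA GGC AGA CAC GGT — no ATG→stop ORF.
Frame 3: GAC CGT GTC CAT GAC CAG GCA GAC ACG GTG — no ATG→stop ORF.
Longest ORF is 21 nt in frame 1 (positions 13–33).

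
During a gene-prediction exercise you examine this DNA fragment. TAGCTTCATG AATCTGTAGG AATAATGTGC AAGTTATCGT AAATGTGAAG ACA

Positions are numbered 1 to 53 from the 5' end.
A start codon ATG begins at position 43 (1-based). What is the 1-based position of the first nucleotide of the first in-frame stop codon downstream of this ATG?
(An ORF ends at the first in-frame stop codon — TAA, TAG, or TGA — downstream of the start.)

46

Codons from position 43: ATG (43–45), TGA (46–48).
TGA is a stop codon; it begins at position 46.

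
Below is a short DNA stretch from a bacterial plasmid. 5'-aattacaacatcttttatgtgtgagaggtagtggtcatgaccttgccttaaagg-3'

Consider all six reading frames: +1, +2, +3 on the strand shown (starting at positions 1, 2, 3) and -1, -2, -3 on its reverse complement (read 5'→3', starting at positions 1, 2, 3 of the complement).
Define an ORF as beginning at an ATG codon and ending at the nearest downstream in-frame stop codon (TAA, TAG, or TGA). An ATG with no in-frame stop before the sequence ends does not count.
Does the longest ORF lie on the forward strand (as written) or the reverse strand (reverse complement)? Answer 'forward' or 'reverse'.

reverse

Reverse complement (5'→3'): CCTTTAAGGCAAGGTCATGACCACTACCTCTCACACATAAAAGATGTTGTAATT
Frame +1: AAT TAC AAC ATC TTT TAT GTG TGA GAG GTA GTG GTC ATG ACC TTG CCT TAA AGG — ATG at 37, stop TAA at 49 → 15 nt.
Frame +2: ATT ACA ACA TCT TTT ATG TGT GAG AGG TAG TGG TCA TGA CCT TGC CTT AAA — ATG at 17, stop TAG at 29 → 15 nt.
Frame +3: TTA CAA CAT CTT TTA TGT GTG AGA GGT AGT GGT CAT GAC CTT GCC TTA AAG — no ATG→stop ORF.
Frame -1: CCT TTA AGG CAA GGT CAT GAC CAC TAC CTC TCA CAC ATA AAA GAT GTT GTA ATT — no ATG→stop ORF.
Frame -2: CTT TAA GGC AAG GTC ATG ACC ACT ACC TCT CAC ACA TAA AAG ATG TTG TAA — ATG at 17, stop TAA at 38 → 24 nt; ATG at 44, stop TAA at 50 → 9 nt.
Frame -3: TTT AAG GCA AGG TCA TGA CCA CTA CCT CTC ACA CAT AAA AGA TGT TGT AAT — no ATG→stop ORF.
Forward-strand max 15 nt; reverse-strand max 24 nt. The reverse strand has the longer ORF.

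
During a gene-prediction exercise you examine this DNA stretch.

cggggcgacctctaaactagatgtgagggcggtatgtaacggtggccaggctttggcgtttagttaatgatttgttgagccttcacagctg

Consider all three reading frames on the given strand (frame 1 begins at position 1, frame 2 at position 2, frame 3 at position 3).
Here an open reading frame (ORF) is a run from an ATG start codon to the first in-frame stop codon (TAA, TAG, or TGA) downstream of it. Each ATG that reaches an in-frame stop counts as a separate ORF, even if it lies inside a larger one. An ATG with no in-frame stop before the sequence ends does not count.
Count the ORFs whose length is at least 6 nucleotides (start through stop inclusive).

3

Frame 1: CGG GGC GAC CTC TAA ACT AGA TGT GAG GGC GGT ATG TAA CGG TGG CCA GGC TTT GGC GTT TAG TTA ATG ATT TGT TGA GCC TTC ACA GCT — ATG at 34, stop TAA at 37 → 6 nt; ATG at 67, stop TGA at 76 → 12 nt.
Frame 2: GGG GCG ACC TCT AAA CTA GAT GTG AGG GCG GTA TGT AAC GGT GGC CAG GCT TTG GCG TTT AGT TAA TGA TTT GTT GAG CCT TCA CAG CTG — no ATG→stop ORF.
Frame 3: GGG CGA CCT CTA AAC TAG ATG TGA GGG CGG TAT GTA ACG GTG GCC AGG CTT TGG CGT TTA GTT AAT GAT TTG TTG AGC CTT CAC AGC — ATG at 21, stop TGA at 24 → 6 nt.
ORFs ≥ 6 nucleotides: frame 1 34–39 (6 nucleotides), frame 1 67–78 (12 nucleotides), frame 3 21–26 (6 nucleotides). Count = 3.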